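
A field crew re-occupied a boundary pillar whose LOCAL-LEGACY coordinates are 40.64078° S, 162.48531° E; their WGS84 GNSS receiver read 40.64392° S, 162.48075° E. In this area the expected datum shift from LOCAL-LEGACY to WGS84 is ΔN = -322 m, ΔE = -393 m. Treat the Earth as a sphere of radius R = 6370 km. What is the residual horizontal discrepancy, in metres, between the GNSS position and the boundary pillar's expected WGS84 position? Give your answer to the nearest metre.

28 m

Observed coordinate differences: Δφ = -0.00314°, Δλ = -0.00456°.
Converting to metres (1° lat = 111177 m, cos φ = 0.758808): observed ΔN = -349.1 m, observed ΔE = -384.7 m.
Subtracting the expected shift leaves a residual of -349.1 − (-322) = -27.1 m north and -384.7 − (-393) = 8.3 m east.
Residual distance = √((-27.1)² + 8.3²) = 28.3 m.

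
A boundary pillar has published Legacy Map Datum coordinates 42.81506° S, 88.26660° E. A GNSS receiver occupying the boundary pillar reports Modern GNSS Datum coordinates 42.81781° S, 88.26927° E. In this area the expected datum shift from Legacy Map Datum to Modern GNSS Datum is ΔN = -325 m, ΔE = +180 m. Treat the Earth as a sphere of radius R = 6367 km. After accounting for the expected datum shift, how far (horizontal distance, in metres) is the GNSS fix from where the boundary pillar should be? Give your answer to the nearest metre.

42 m

Observed coordinate differences: Δφ = -0.00275°, Δλ = +0.00267°.
Converting to metres (1° lat = 111125 m, cos φ = 0.733551): observed ΔN = -305.6 m, observed ΔE = 217.6 m.
Subtracting the expected shift leaves a residual of -305.6 − (-325) = 19.4 m north and 217.6 − (180) = 37.6 m east.
Residual distance = √(19.4² + 37.6²) = 42.4 m.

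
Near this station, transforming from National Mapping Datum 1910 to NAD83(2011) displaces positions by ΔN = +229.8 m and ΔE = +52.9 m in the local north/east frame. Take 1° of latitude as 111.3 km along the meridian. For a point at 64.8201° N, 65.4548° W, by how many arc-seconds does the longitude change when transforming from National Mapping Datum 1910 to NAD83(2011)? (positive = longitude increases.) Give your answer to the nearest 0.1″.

At latitude 64.8201°, cos φ = 0.425462.
1° of longitude at this latitude = 111.3 × cos φ = 47.35 km, so Δλ = 52.9 / 47353.9 = 0.0011171° = 4.022″.

Δλ = 4.0″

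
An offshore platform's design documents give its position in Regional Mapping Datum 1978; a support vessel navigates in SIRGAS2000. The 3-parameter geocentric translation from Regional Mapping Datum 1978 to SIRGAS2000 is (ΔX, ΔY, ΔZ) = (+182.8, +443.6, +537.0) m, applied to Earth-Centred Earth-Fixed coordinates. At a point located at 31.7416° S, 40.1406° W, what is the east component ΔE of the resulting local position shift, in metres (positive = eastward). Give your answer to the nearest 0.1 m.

The local east axis at (φ, λ) is (−sin λ, cos λ, 0), so ΔE = −sin(-40.1406°)·182.8 + cos(-40.1406°)·443.6 = 456.96 m.

ΔE = 457.0 m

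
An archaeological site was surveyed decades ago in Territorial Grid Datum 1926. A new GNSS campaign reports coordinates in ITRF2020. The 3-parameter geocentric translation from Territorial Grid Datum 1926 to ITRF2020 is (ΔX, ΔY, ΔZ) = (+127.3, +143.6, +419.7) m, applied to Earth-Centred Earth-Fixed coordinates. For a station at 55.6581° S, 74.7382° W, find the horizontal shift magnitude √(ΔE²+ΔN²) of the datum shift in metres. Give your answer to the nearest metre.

220 m

The local east axis at (φ, λ) is (−sin λ, cos λ, 0), so ΔE = −sin(-74.7382°)·127.3 + cos(-74.7382°)·143.6 = 160.61 m.
The local north axis is (−sin φ cos λ, −sin φ sin λ, cos φ), giving ΔN = 27.668 − 114.387 + 236.765 = 150.05 m.
Horizontal magnitude = √(ΔE² + ΔN²) = √(160.61² + 150.05²) = 219.79 m.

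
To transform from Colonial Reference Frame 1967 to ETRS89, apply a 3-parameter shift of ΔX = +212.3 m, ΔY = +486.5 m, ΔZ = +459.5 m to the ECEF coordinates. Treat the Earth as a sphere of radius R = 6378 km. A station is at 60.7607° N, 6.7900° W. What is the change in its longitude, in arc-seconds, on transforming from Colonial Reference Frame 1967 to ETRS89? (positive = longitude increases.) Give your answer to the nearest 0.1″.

Δλ = 33.6″

sin φ = 0.872587, cos φ = 0.488458, sin λ = -0.118231, cos λ = 0.992986.
East component: ΔE = −sin λ·ΔX + cos λ·ΔY = −(-0.118231)(212.3) + (0.992986)(486.5) = 508.19 m.
1° of latitude spans πR/180 = 111317 m; at latitude φ, 1° of longitude spans that × cos φ = 54373.8 m, so Δλ = 508.19 / 54373.8 × 3600 = 33.646″.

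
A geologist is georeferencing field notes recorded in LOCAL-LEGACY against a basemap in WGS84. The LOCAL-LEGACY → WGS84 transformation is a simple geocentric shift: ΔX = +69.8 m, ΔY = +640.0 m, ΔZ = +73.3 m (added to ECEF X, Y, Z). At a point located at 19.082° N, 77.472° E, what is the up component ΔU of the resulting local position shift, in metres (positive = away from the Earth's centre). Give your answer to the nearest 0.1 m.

ΔU = 628.7 m

At φ = 19.082°, λ = 77.472°: sin φ = 0.326921, cos φ = 0.945052, sin λ = 0.976190, cos λ = 0.216917.
ΔU = cos φ cos λ·ΔX + cos φ sin λ·ΔY + sin φ·ΔZ = (0.945052)(0.216917)(69.8) + (0.945052)(0.976190)(640.0) + (0.326921)(73.3) = 628.70 m.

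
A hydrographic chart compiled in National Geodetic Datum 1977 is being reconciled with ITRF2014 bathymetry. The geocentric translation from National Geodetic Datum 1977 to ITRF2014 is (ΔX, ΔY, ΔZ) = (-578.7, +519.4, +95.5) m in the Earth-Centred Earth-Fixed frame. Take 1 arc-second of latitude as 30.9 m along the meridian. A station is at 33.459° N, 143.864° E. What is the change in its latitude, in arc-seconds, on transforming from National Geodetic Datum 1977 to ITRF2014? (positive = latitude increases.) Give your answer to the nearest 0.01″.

sin φ = 0.551340, cos φ = 0.834281, sin λ = 0.589704, cos λ = -0.807620.
North component: ΔN = −sin φ cos λ·ΔX − sin φ sin λ·ΔY + cos φ·ΔZ = −(0.551340)(-0.807620)(-578.7) − (0.551340)(0.589704)(519.4) + (0.834281)(95.5) = -346.88 m.
1° of latitude spans 3600 × 30.90 = 111240 m, so Δφ = -346.88 / 111240 × 3600 = -11.226″.

Δφ = -11.23″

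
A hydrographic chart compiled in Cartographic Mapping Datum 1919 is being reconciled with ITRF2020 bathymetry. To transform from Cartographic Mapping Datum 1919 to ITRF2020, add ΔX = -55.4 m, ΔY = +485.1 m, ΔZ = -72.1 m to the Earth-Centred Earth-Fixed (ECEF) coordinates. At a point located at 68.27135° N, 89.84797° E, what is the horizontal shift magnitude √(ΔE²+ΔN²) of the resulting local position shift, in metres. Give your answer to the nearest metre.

At φ = 68.27135°, λ = 89.84797°: sin φ = 0.928948, cos φ = 0.370211, sin λ = 0.999996, cos λ = 0.002653.
ΔE = −sin λ·ΔX + cos λ·ΔY = −(0.999996)·(-55.4) + (0.002653)·(485.1) = 56.69 m.
ΔN = −sin φ cos λ·ΔX − sin φ sin λ·ΔY + cos φ·ΔZ = −(0.928948)(0.002653)(-55.4) − (0.928948)(0.999996)(485.1) + (0.370211)(-72.1) = -477.19 m.
Horizontal magnitude = √(ΔE² + ΔN²) = √(56.69² + (-477.19)²) = 480.54 m.

481 m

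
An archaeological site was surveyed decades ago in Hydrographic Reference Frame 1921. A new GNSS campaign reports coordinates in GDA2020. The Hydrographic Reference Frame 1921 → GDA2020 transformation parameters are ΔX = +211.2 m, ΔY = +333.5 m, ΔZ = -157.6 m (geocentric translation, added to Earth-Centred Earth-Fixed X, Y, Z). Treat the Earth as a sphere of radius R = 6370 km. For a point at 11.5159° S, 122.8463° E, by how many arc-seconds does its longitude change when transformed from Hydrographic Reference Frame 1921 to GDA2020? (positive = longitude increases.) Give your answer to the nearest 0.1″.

Δλ = -11.8″

sin φ = -0.199640, cos φ = 0.979869, sin λ = 0.840129, cos λ = -0.542387.
East component: ΔE = −sin λ·ΔX + cos λ·ΔY = −(0.840129)(211.2) + (-0.542387)(333.5) = -358.32 m.
1° of latitude spans πR/180 = 111177 m; at latitude φ, 1° of longitude spans that × cos φ = 108939.4 m, so Δλ = -358.32 / 108939.4 × 3600 = -11.841″.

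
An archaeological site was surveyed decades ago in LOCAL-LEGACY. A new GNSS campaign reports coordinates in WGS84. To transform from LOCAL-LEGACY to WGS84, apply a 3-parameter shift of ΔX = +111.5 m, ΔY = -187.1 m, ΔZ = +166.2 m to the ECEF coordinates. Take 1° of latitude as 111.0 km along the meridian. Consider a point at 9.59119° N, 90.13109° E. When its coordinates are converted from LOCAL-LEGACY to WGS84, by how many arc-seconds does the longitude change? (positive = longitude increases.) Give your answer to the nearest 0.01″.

Δλ = -3.65″

sin φ = 0.166617, cos φ = 0.986022, sin λ = 0.999997, cos λ = -0.002288.
East component: ΔE = −sin λ·ΔX + cos λ·ΔY = −(0.999997)(111.5) + (-0.002288)(-187.1) = -111.07 m.
1° of latitude spans 111000 m; at latitude φ, 1° of longitude spans that × cos φ = 109448.4 m, so Δλ = -111.07 / 109448.4 × 3600 = -3.653″.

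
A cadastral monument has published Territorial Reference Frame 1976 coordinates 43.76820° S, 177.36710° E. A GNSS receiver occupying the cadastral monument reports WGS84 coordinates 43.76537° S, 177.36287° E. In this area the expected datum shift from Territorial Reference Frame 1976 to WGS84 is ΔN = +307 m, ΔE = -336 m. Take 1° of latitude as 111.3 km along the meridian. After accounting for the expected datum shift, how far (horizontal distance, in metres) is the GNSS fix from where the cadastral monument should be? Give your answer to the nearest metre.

Observed coordinate differences: Δφ = +0.00283°, Δλ = -0.00423°.
Converting to metres (1° lat = 111300 m, cos φ = 0.722144): observed ΔN = 315.0 m, observed ΔE = -340.0 m.
Subtracting the expected shift leaves a residual of 315.0 − (307) = 8.0 m north and -340.0 − (-336) = -4.0 m east.
Residual distance = √(8.0² + (-4.0)²) = 8.9 m.

9 m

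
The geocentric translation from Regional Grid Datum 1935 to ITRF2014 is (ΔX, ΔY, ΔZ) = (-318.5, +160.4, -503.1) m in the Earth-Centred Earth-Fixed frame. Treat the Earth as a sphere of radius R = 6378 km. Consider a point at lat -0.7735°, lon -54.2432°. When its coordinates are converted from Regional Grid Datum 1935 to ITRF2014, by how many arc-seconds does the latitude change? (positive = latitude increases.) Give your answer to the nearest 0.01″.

sin φ = -0.013500, cos φ = 0.999909, sin λ = -0.811505, cos λ = 0.584346.
North component: ΔN = −sin φ cos λ·ΔX − sin φ sin λ·ΔY + cos φ·ΔZ = −(-0.013500)(0.584346)(-318.5) − (-0.013500)(-0.811505)(160.4) + (0.999909)(-503.1) = -507.32 m.
1° of latitude spans πR/180 = 111317 m, so Δφ = -507.32 / 111317 × 3600 = -16.407″.

Δφ = -16.41″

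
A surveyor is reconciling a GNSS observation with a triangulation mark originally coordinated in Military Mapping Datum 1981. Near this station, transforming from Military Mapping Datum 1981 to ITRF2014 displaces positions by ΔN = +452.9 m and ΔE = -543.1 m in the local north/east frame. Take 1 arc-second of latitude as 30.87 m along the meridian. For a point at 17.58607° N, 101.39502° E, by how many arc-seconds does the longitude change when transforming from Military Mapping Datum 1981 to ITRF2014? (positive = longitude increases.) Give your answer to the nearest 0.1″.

At latitude 17.58607°, cos φ = 0.953264.
1″ of longitude at this latitude = 30.87 × cos φ = 29.4273 m, so Δλ = -543.1 / 29.4273 = -18.456″.

Δλ = -18.5″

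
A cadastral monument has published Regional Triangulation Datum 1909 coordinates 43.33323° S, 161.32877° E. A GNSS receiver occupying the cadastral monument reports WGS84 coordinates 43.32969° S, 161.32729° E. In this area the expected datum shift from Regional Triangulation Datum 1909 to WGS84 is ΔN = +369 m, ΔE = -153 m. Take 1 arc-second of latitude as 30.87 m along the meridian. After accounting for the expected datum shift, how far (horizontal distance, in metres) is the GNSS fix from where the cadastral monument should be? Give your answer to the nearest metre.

Observed coordinate differences: Δφ = +0.00354°, Δλ = -0.00148°.
Converting to metres (1° lat = 111132 m, cos φ = 0.727375): observed ΔN = 393.4 m, observed ΔE = -119.6 m.
Subtracting the expected shift leaves a residual of 393.4 − (369) = 24.4 m north and -119.6 − (-153) = 33.4 m east.
Residual distance = √(24.4² + 33.4²) = 41.3 m.

41 m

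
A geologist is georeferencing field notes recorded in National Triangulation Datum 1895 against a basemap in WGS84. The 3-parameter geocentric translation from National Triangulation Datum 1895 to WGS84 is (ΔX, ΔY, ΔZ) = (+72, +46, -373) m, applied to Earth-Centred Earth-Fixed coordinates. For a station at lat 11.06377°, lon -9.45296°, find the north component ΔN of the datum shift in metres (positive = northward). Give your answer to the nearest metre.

At φ = 11.06377°, λ = -9.45296°: sin φ = 0.191901, cos φ = 0.981414, sin λ = -0.164238, cos λ = 0.986421.
ΔN = −sin φ cos λ·ΔX − sin φ sin λ·ΔY + cos φ·ΔZ = −(0.191901)(0.986421)(72) − (0.191901)(-0.164238)(46) + (0.981414)(-373) = -378.25 m.

ΔN = -378 m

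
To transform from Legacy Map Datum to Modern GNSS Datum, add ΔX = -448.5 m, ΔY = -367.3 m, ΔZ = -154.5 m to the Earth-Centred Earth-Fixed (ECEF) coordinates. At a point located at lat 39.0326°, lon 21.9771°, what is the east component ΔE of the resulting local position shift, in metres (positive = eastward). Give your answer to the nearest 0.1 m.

At φ = 39.0326°, λ = 21.9771°: sin φ = 0.629762, cos φ = 0.776788, sin λ = 0.374236, cos λ = 0.927334.
ΔE = −sin λ·ΔX + cos λ·ΔY = −(0.374236)·(-448.5) + (0.927334)·(-367.3) = -172.76 m.

ΔE = -172.8 m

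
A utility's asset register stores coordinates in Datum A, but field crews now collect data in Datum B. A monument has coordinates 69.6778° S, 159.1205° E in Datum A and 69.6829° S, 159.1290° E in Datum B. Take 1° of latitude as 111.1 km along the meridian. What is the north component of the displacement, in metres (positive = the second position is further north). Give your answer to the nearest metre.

ΔN = -567 m

Δφ = -69.6829° − -69.6778° = -0.0051°; Δλ = 159.1290° − 159.1205° = +0.0085°.
ΔN = Δφ × 111100 = -566.6 m; ΔE = Δλ × 111100 × cos(-69.6778°) = +0.0085 × 111100 × 0.347299 = 328.0 m.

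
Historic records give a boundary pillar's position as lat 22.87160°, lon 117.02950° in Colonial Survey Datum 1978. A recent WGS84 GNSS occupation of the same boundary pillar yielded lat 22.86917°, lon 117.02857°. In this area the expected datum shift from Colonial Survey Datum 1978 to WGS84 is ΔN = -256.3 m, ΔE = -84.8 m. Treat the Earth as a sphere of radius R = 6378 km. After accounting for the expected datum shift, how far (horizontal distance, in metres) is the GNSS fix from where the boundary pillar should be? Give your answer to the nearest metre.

18 m

Observed coordinate differences: Δφ = -0.00243°, Δλ = -0.00093°.
Converting to metres (1° lat = 111317 m, cos φ = 0.921378): observed ΔN = -270.5 m, observed ΔE = -95.4 m.
Subtracting the expected shift leaves a residual of -270.5 − (-256.3) = -14.2 m north and -95.4 − (-84.8) = -10.6 m east.
Residual distance = √((-14.2)² + (-10.6)²) = 17.7 m.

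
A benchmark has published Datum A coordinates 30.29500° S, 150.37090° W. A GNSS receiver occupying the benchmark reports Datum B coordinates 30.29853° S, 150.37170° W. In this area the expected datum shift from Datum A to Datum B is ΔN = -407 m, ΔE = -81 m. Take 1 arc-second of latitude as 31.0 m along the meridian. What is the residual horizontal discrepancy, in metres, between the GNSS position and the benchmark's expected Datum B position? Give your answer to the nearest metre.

Observed coordinate differences: Δφ = -0.00353°, Δλ = -0.00080°.
Converting to metres (1° lat = 111600 m, cos φ = 0.863440): observed ΔN = -393.9 m, observed ΔE = -77.1 m.
Subtracting the expected shift leaves a residual of -393.9 − (-407) = 13.1 m north and -77.1 − (-81) = 3.9 m east.
Residual distance = √(13.1² + 3.9²) = 13.6 m.

14 m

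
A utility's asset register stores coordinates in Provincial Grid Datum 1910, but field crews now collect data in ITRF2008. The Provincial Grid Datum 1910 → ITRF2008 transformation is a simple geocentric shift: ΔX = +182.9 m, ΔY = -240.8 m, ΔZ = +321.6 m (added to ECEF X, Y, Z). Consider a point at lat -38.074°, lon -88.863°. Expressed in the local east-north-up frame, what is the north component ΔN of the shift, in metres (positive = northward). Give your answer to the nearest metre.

The local north axis is (−sin φ cos λ, −sin φ sin λ, cos φ), giving ΔN = 2.238 + 148.467 + 253.168 = 403.87 m.

ΔN = 404 m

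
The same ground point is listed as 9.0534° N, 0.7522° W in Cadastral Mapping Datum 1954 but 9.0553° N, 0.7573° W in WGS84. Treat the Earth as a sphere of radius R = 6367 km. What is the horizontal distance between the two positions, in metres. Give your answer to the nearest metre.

598 m

Δφ = 9.0553° − 9.0534° = +0.0019°; Δλ = -0.7573° − -0.7522° = -0.0051°.
1° along a meridian = πR/180 = 111125 m.
ΔN = Δφ × 111125 = 211.1 m; ΔE = Δλ × 111125 × cos(9.0534°) = -0.0051 × 111125 × 0.987542 = -559.7 m.
Distance = √(ΔE² + ΔN²) = √((-559.7)² + 211.1²) = 598.2 m.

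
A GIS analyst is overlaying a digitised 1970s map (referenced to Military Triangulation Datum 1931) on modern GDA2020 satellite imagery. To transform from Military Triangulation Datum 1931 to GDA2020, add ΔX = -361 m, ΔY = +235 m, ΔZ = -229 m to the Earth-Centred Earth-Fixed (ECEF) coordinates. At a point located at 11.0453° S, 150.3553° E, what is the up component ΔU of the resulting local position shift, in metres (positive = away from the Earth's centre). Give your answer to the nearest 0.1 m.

At φ = -11.0453°, λ = 150.3553°: sin φ = -0.191585, cos φ = 0.981476, sin λ = 0.494620, cos λ = -0.869109.
ΔU = cos φ cos λ·ΔX + cos φ sin λ·ΔY + sin φ·ΔZ = (0.981476)(-0.869109)(-361) + (0.981476)(0.494620)(235) + (-0.191585)(-229) = 465.89 m.

ΔU = 465.9 m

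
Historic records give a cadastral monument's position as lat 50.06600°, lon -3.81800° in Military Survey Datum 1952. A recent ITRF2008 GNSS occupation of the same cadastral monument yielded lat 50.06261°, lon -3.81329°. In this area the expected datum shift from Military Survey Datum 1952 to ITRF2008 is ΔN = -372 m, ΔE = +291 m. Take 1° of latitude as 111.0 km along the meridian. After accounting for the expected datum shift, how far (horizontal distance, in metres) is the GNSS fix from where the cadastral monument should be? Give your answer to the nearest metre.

Observed coordinate differences: Δφ = -0.00339°, Δλ = +0.00471°.
Converting to metres (1° lat = 111000 m, cos φ = 0.641905): observed ΔN = -376.3 m, observed ΔE = 335.6 m.
Subtracting the expected shift leaves a residual of -376.3 − (-372) = -4.3 m north and 335.6 − (291) = 44.6 m east.
Residual distance = √((-4.3)² + 44.6²) = 44.8 m.

45 m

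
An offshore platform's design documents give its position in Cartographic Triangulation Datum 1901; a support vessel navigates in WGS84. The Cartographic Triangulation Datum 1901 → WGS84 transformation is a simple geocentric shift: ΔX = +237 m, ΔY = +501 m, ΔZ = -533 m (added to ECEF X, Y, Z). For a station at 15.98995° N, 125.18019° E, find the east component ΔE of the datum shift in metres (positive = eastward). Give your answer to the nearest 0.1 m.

ΔE = -482.4 m

The local east axis at (φ, λ) is (−sin λ, cos λ, 0), so ΔE = −sin(125.18019°)·237 + cos(125.18019°)·501 = -482.36 m.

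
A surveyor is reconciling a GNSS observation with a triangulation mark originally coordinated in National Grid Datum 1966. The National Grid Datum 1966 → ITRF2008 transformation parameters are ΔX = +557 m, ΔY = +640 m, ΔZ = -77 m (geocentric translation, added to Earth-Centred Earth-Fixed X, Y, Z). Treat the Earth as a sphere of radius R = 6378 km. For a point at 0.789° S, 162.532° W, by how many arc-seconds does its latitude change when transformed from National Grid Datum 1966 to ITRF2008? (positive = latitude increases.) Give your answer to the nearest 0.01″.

sin φ = -0.013770, cos φ = 0.999905, sin λ = -0.300173, cos λ = -0.953885.
North component: ΔN = −sin φ cos λ·ΔX − sin φ sin λ·ΔY + cos φ·ΔZ = −(-0.013770)(-0.953885)(557) − (-0.013770)(-0.300173)(640) + (0.999905)(-77) = -86.95 m.
1° of latitude spans πR/180 = 111317 m, so Δφ = -86.95 / 111317 × 3600 = -2.812″.

Δφ = -2.81″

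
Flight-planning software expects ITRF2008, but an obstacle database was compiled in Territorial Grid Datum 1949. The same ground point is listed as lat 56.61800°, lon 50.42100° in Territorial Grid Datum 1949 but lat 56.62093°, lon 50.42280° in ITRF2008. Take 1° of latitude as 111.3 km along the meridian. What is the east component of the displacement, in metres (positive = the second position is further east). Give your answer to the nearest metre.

ΔE = 110 m

Δφ = 56.62093° − 56.61800° = +0.00293°; Δλ = 50.42280° − 50.42100° = +0.00180°.
ΔN = Δφ × 111300 = 326.1 m; ΔE = Δλ × 111300 × cos(56.61800°) = +0.00180 × 111300 × 0.550218 = 110.2 m.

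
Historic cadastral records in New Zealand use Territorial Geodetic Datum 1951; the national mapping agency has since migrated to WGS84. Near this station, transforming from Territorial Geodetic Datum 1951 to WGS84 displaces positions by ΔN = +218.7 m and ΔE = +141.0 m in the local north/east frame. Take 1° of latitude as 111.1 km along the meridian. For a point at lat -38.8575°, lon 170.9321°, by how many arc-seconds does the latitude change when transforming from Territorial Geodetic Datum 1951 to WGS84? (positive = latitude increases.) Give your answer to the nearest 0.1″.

Δφ = 7.1″

1° of latitude = 111.1 km, so Δφ = 218.7 / 111100 = 0.0019685° = 7.087″.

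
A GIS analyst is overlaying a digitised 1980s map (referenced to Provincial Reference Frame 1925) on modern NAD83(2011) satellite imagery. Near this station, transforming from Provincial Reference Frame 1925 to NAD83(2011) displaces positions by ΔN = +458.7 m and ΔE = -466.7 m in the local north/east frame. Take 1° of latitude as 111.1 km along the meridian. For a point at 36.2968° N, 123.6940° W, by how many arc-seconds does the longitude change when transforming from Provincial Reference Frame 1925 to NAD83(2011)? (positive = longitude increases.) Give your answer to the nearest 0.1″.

Δλ = -18.8″

At latitude 36.2968°, cos φ = 0.805961.
1° of longitude at this latitude = 111.1 × cos φ = 89.54 km, so Δλ = -466.7 / 89542.3 = -0.0052121° = -18.763″.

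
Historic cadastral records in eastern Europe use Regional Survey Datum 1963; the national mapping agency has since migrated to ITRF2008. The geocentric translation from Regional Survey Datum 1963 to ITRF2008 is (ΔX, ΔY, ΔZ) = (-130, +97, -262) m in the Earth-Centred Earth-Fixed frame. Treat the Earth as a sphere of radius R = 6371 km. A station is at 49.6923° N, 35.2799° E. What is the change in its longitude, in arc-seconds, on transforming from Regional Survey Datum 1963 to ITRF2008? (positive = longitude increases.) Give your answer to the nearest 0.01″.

sin φ = 0.762581, cos φ = 0.646892, sin λ = 0.577571, cos λ = 0.816340.
East component: ΔE = −sin λ·ΔX + cos λ·ΔY = −(0.577571)(-130) + (0.816340)(97) = 154.27 m.
1° of latitude spans πR/180 = 111195 m; at latitude φ, 1° of longitude spans that × cos φ = 71931.1 m, so Δλ = 154.27 / 71931.1 × 3600 = 7.721″.

Δλ = 7.72″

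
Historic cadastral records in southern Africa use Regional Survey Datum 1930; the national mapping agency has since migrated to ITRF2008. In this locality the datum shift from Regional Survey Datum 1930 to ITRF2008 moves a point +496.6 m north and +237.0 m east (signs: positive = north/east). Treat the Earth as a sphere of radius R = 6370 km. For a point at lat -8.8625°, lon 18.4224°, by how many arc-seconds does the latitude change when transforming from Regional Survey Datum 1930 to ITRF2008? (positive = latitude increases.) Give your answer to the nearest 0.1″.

On a sphere of radius R, 1 rad of latitude = R, so Δφ = ΔN / R = 496.6 / 6370000 = 7.7959e-05 rad = 16.080″.

Δφ = 16.1″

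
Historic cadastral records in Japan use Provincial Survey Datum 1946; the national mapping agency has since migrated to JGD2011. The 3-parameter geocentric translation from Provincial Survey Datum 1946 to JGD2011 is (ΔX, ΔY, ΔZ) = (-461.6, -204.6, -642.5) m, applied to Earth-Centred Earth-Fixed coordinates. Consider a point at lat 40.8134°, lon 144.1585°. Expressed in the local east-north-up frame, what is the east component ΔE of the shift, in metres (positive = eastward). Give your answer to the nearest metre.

The local east axis at (φ, λ) is (−sin λ, cos λ, 0), so ΔE = −sin(144.1585°)·(-461.6) + cos(144.1585°)·(-204.6) = 436.14 m.

ΔE = 436 m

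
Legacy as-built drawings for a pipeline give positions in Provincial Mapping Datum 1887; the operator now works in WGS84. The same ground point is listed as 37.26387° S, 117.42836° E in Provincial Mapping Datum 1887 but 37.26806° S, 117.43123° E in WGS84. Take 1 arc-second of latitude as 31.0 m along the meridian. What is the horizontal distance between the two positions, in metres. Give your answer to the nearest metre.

533 m

Δφ = -37.26806° − -37.26387° = -0.00419°; Δλ = 117.43123° − 117.42836° = +0.00287°.
1° of latitude = 3600 × 31.00 = 111600 m.
ΔN = Δφ × 111600 = -467.6 m; ΔE = Δλ × 111600 × cos(-37.26387°) = +0.00287 × 111600 × 0.795855 = 254.9 m.
Distance = √(ΔE² + ΔN²) = √(254.9² + (-467.6)²) = 532.6 m.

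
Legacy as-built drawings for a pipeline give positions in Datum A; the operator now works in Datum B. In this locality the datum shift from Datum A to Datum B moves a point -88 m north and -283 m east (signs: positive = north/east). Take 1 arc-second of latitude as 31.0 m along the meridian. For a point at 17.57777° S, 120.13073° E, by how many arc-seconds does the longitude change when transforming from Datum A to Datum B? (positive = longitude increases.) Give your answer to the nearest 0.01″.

At latitude -17.57777°, cos φ = 0.953308.
1″ of longitude at this latitude = 31.00 × cos φ = 29.5525 m, so Δλ = -283.0 / 29.5525 = -9.576″.

Δλ = -9.58″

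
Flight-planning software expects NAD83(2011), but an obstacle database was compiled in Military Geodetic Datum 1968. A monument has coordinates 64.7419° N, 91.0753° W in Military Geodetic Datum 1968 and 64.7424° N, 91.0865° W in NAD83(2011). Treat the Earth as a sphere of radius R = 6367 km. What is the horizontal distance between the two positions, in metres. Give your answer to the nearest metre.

534 m

Δφ = 64.7424° − 64.7419° = +0.0005°; Δλ = -91.0865° − -91.0753° = -0.0112°.
1° along a meridian = πR/180 = 111125 m.
ΔN = Δφ × 111125 = 55.6 m; ΔE = Δλ × 111125 × cos(64.7419°) = -0.0112 × 111125 × 0.426697 = -531.1 m.
Distance = √(ΔE² + ΔN²) = √((-531.1)² + 55.6²) = 534.0 m.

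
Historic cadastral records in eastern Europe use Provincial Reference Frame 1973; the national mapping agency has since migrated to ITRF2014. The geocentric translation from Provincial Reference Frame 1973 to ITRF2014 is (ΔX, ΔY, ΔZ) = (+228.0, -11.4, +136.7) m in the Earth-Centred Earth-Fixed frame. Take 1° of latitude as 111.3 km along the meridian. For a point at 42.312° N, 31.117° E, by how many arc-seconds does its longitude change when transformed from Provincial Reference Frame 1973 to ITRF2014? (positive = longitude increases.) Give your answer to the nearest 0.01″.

sin φ = 0.673167, cos φ = 0.739490, sin λ = 0.516787, cos λ = 0.856114.
East component: ΔE = −sin λ·ΔX + cos λ·ΔY = −(0.516787)(228.0) + (0.856114)(-11.4) = -127.59 m.
1° of latitude spans 111300 m; at latitude φ, 1° of longitude spans that × cos φ = 82305.3 m, so Δλ = -127.59 / 82305.3 × 3600 = -5.581″.

Δλ = -5.58″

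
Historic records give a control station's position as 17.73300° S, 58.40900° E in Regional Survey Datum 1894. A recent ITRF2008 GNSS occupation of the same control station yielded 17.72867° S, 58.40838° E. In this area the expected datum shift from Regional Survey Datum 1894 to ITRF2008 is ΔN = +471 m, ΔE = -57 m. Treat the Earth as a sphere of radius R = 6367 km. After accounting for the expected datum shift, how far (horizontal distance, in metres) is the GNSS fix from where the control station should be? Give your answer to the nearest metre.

Observed coordinate differences: Δφ = +0.00433°, Δλ = -0.00062°.
Converting to metres (1° lat = 111125 m, cos φ = 0.952486): observed ΔN = 481.2 m, observed ΔE = -65.6 m.
Subtracting the expected shift leaves a residual of 481.2 − (471) = 10.2 m north and -65.6 − (-57) = -8.6 m east.
Residual distance = √(10.2² + (-8.6)²) = 13.3 m.

13 m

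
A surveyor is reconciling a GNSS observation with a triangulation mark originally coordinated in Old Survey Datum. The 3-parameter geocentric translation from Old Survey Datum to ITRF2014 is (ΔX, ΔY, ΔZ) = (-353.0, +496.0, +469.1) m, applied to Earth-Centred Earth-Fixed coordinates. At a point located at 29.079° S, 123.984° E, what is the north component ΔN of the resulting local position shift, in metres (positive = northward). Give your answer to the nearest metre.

ΔN = 706 m

The local north axis is (−sin φ cos λ, −sin φ sin λ, cos φ), giving ΔN = 95.897 + 199.888 + 409.970 = 705.76 m.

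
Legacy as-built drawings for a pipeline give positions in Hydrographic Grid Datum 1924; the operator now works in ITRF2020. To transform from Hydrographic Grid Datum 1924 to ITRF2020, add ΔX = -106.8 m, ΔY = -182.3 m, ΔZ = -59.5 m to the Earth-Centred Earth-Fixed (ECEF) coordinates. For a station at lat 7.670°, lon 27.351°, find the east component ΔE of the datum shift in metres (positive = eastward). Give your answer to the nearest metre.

The local east axis at (φ, λ) is (−sin λ, cos λ, 0), so ΔE = −sin(27.351°)·(-106.8) + cos(27.351°)·(-182.3) = -112.85 m.

ΔE = -113 m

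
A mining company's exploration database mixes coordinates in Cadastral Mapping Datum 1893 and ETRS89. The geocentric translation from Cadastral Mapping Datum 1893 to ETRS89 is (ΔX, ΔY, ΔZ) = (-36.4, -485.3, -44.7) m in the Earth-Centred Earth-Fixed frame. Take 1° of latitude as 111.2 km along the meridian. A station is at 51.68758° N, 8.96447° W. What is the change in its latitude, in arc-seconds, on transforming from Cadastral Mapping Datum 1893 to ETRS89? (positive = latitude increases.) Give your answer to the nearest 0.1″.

Δφ = -1.9″

sin φ = 0.784642, cos φ = 0.619949, sin λ = -0.155822, cos λ = 0.987785.
North component: ΔN = −sin φ cos λ·ΔX − sin φ sin λ·ΔY + cos φ·ΔZ = −(0.784642)(0.987785)(-36.4) − (0.784642)(-0.155822)(-485.3) + (0.619949)(-44.7) = -58.83 m.
1° of latitude spans 111200 m, so Δφ = -58.83 / 111200 × 3600 = -1.905″.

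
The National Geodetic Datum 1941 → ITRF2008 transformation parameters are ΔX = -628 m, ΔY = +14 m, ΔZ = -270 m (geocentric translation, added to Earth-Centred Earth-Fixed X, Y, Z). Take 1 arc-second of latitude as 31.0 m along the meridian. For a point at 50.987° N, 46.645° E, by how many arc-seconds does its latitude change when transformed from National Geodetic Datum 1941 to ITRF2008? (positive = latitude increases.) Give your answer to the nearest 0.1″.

sin φ = 0.777003, cos φ = 0.629497, sin λ = 0.727114, cos λ = 0.686517.
North component: ΔN = −sin φ cos λ·ΔX − sin φ sin λ·ΔY + cos φ·ΔZ = −(0.777003)(0.686517)(-628) − (0.777003)(0.727114)(14) + (0.629497)(-270) = 157.12 m.
1° of latitude spans 3600 × 31.00 = 111600 m, so Δφ = 157.12 / 111600 × 3600 = 5.068″.

Δφ = 5.1″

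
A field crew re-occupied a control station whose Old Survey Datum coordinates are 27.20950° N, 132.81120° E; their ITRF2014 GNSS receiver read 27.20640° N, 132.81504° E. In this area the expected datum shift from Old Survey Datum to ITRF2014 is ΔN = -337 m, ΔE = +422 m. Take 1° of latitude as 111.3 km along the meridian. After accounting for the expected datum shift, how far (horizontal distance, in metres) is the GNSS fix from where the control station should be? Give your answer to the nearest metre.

43 m

Observed coordinate differences: Δφ = -0.00310°, Δλ = +0.00384°.
Converting to metres (1° lat = 111300 m, cos φ = 0.889341): observed ΔN = -345.0 m, observed ΔE = 380.1 m.
Subtracting the expected shift leaves a residual of -345.0 − (-337) = -8.0 m north and 380.1 − (422) = -41.9 m east.
Residual distance = √((-8.0)² + (-41.9)²) = 42.7 m.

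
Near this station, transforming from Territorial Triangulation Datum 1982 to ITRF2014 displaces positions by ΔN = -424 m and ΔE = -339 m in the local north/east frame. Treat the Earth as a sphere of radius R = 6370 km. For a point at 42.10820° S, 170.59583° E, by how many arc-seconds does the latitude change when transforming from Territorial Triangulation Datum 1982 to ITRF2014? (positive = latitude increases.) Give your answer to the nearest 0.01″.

Δφ = -13.73″

On a sphere of radius R, 1 rad of latitude = R, so Δφ = ΔN / R = -424.0 / 6370000 = -6.6562e-05 rad = -13.729″.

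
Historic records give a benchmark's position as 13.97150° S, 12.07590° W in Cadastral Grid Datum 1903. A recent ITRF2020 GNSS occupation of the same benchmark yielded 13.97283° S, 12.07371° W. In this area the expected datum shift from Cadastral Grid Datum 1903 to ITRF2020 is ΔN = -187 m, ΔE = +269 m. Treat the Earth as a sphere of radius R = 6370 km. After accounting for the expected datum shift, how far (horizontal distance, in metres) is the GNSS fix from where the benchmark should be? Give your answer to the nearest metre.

Observed coordinate differences: Δφ = -0.00133°, Δλ = +0.00219°.
Converting to metres (1° lat = 111177 m, cos φ = 0.970416): observed ΔN = -147.9 m, observed ΔE = 236.3 m.
Subtracting the expected shift leaves a residual of -147.9 − (-187) = 39.1 m north and 236.3 − (269) = -32.7 m east.
Residual distance = √(39.1² + (-32.7)²) = 51.0 m.

51 m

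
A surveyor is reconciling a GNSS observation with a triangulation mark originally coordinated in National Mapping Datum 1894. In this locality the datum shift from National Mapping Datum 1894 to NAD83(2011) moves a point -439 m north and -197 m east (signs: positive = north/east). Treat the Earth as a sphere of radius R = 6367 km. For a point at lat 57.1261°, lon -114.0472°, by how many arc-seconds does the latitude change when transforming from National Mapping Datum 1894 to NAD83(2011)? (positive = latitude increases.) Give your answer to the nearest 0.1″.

Δφ = -14.2″

On a sphere of radius R, 1 rad of latitude = R, so Δφ = ΔN / R = -439.0 / 6367000 = -6.8949e-05 rad = -14.222″.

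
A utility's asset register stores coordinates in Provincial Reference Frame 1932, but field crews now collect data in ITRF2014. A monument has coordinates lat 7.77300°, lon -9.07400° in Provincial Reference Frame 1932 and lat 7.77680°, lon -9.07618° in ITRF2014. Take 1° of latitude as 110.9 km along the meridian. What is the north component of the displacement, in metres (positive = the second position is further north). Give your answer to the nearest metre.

ΔN = 421 m

Δφ = 7.77680° − 7.77300° = +0.00380°; Δλ = -9.07618° − -9.07400° = -0.00218°.
ΔN = Δφ × 110900 = 421.4 m; ΔE = Δλ × 110900 × cos(7.77300°) = -0.00218 × 110900 × 0.990812 = -239.5 m.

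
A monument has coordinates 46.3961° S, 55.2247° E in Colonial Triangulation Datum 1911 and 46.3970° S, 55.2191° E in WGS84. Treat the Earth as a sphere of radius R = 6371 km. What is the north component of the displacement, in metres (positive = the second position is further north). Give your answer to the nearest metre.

Δφ = -46.3970° − -46.3961° = -0.0009°; Δλ = 55.2191° − 55.2247° = -0.0056°.
1° along a meridian = πR/180 = 111195 m.
ΔN = Δφ × 111195 = -100.1 m; ΔE = Δλ × 111195 × cos(-46.3961°) = -0.0056 × 111195 × 0.689669 = -429.5 m.

ΔN = -100 m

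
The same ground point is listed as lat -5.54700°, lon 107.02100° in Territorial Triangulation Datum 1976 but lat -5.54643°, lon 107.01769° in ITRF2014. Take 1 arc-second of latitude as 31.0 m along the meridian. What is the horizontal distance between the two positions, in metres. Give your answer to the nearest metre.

Δφ = -5.54643° − -5.54700° = +0.00057°; Δλ = 107.01769° − 107.02100° = -0.00331°.
1° of latitude = 3600 × 31.00 = 111600 m.
ΔN = Δφ × 111600 = 63.6 m; ΔE = Δλ × 111600 × cos(-5.54700°) = -0.00331 × 111600 × 0.995317 = -367.7 m.
Distance = √(ΔE² + ΔN²) = √((-367.7)² + 63.6²) = 373.1 m.

373 m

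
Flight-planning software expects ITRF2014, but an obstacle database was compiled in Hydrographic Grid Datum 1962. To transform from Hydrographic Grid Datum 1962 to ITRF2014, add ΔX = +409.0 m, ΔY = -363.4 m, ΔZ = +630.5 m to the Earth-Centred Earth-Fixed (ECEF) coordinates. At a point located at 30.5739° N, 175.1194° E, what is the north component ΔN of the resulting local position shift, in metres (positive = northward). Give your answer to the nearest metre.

ΔN = 766 m

At φ = 30.5739°, λ = 175.1194°: sin φ = 0.508649, cos φ = 0.860974, sin λ = 0.085080, cos λ = -0.996374.
ΔN = −sin φ cos λ·ΔX − sin φ sin λ·ΔY + cos φ·ΔZ = −(0.508649)(-0.996374)(409.0) − (0.508649)(0.085080)(-363.4) + (0.860974)(630.5) = 765.85 m.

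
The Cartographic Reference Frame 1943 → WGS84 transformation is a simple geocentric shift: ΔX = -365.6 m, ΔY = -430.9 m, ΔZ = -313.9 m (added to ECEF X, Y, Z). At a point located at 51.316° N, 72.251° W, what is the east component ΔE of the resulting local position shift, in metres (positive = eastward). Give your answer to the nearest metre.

ΔE = -480 m

At φ = 51.316°, λ = -72.251°: sin φ = 0.780605, cos φ = 0.625025, sin λ = -0.952401, cos λ = 0.304848.
ΔE = −sin λ·ΔX + cos λ·ΔY = −(-0.952401)·(-365.6) + (0.304848)·(-430.9) = -479.56 m.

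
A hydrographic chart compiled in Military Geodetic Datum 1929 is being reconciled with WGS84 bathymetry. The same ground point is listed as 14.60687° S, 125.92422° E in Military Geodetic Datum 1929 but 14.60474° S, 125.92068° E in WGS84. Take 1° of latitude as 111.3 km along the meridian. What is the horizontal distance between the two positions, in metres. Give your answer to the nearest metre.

449 m

Δφ = -14.60474° − -14.60687° = +0.00213°; Δλ = 125.92068° − 125.92422° = -0.00354°.
ΔN = Δφ × 111300 = 237.1 m; ΔE = Δλ × 111300 × cos(-14.60687°) = -0.00354 × 111300 × 0.967679 = -381.3 m.
Distance = √(ΔE² + ΔN²) = √((-381.3)² + 237.1²) = 449.0 m.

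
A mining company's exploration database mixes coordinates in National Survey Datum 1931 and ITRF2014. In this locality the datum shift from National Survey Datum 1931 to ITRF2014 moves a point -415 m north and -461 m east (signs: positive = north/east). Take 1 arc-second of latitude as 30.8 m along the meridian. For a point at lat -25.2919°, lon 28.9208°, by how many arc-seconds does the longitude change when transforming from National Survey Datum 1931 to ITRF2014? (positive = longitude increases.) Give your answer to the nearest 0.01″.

At latitude -25.2919°, cos φ = 0.904143.
1″ of longitude at this latitude = 30.80 × cos φ = 27.8476 m, so Δλ = -461.0 / 27.8476 = -16.554″.

Δλ = -16.55″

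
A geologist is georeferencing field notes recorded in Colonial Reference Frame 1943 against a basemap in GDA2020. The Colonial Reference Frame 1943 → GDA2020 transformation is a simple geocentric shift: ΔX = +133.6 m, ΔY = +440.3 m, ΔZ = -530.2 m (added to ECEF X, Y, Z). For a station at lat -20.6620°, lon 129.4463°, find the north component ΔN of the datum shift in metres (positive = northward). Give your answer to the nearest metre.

ΔN = -406 m

The local north axis is (−sin φ cos λ, −sin φ sin λ, cos φ), giving ΔN = -29.951 + 119.974 − 496.097 = -406.07 m.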